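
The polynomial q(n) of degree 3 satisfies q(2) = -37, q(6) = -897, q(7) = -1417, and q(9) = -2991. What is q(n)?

Write q(n) = an^3 + bn^2 + cn + d. Substituting each data point gives a linear system:
  8a + 4b + 2c + d = -37
  216a + 36b + 6c + d = -897
  343a + 49b + 7c + d = -1417
  729a + 81b + 9c + d = -2991
Solving the system yields a = -4, b = -1, c = 1, d = -3.
So q(n) = -4n³ - n² + n - 3.
Check: q(6) = -897. ✓

q(n) = -4n^3 - n^2 + n - 3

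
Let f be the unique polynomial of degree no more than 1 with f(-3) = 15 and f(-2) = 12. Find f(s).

f(s) = -3s + 6

Using the Lagrange interpolation formula with nodes -3, -2:
  L_0(s) = (s + 2) / -1
  L_1(s) = (s + 3) / 1
Then f(s) = 15·L_0(s) + 12·L_1(s).
Expanding and collecting terms gives f(s) = -3s + 6.
Check: f(-2) = 12. ✓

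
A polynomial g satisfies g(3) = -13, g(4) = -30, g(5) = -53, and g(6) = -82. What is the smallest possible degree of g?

2

Forward differences of the values at u = 3, 4, 5, 6:
  g  : -13  -30  -53  -82
  Δ  : -17  -23  -29
  Δ^2: -6  -6
  Δ^3: 0
The second differences are constant (-6) and nonzero, while all higher differences vanish, so the minimal degree is 2.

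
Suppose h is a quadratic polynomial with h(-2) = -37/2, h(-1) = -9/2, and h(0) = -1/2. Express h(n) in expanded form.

Write h(n) = an^2 + bn + c. Substituting each data point gives a linear system:
  4a - 2b + c = -37/2
  a - b + c = -9/2
  c = -1/2
Solving the system yields a = -5, b = -1, c = -1/2.
So h(n) = -5n² - n - 1/2.
Check: h(0) = -1/2. ✓

h(n) = -5n^2 - n - 1/2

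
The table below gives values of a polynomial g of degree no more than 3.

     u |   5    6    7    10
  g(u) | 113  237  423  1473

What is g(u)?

g(u) = 2u^3 - 5u^2 - 3u + 3

Using the Lagrange interpolation formula with nodes 5, 6, 7, 10:
  L_0(u) = (u - 6)(u - 7)(u - 10) / -10
  L_1(u) = (u - 5)(u - 7)(u - 10) / 4
  L_2(u) = (u - 5)(u - 6)(u - 10) / -6
  L_3(u) = (u - 5)(u - 6)(u - 7) / 60
Then g(u) = 113·L_0(u) + 237·L_1(u) + 423·L_2(u) + 1473·L_3(u).
Expanding and collecting terms gives g(u) = 2u^3 - 5u^2 - 3u + 3.
Check: g(5) = 113. ✓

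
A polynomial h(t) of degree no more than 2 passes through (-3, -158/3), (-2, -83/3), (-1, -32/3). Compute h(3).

Using the Lagrange interpolation formula with nodes -3, -2, -1:
  L_0(t) = (t + 2)(t + 1) / 2
  L_1(t) = (t + 3)(t + 1) / -1
  L_2(t) = (t + 3)(t + 2) / 2
Then h(t) = -158/3·L_0(t) - 83/3·L_1(t) - 32/3·L_2(t).
Expanding and collecting terms gives h(t) = -4t² + 5t - 5/3.
Evaluating at t = 3: h(3) = -68/3.

-68/3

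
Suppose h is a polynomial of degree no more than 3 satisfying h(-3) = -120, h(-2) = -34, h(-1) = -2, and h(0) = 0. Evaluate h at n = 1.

-4

Write h(n) = an^3 + bn^2 + cn + d. Substituting each data point gives a linear system:
  -27a + 9b - 3c + d = -120
  -8a + 4b - 2c + d = -34
  -a + b - c + d = -2
  d = 0
Solving the system yields a = 4, b = -3, c = -5, d = 0.
So h(n) = 4n³ - 3n² - 5n.
Then h(1) = -4.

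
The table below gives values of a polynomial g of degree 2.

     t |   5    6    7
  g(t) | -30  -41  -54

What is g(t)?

Write g(t) = at^2 + bt + c. Substituting each data point gives a linear system:
  25a + 5b + c = -30
  36a + 6b + c = -41
  49a + 7b + c = -54
Solving the system yields a = -1, b = 0, c = -5.
So g(t) = -t² - 5.
Check: g(6) = -41. ✓

g(t) = -t^2 - 5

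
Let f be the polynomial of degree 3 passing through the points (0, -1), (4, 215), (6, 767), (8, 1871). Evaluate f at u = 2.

23

Write f(u) = au^3 + bu^2 + cu + d. Substituting each data point gives a linear system:
  d = -1
  64a + 16b + 4c + d = 215
  216a + 36b + 6c + d = 767
  512a + 64b + 8c + d = 1871
Solving the system yields a = 4, b = -3, c = 2, d = -1.
So f(u) = 4u³ - 3u² + 2u - 1.
Then f(2) = 23.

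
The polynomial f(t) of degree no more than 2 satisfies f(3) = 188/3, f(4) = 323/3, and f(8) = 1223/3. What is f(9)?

Using the Lagrange interpolation formula with nodes 3, 4, 8:
  L_0(t) = (t - 4)(t - 8) / 5
  L_1(t) = (t - 3)(t - 8) / -4
  L_2(t) = (t - 3)(t - 4) / 20
Then f(t) = 188/3·L_0(t) + 323/3·L_1(t) + 1223/3·L_2(t).
Expanding and collecting terms gives f(t) = 6t² + 3t - 1/3.
Evaluating at t = 9: f(9) = 1538/3.

1538/3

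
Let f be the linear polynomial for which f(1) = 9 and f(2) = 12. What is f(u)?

f(u) = 3u + 6

Write f(u) = au + b. Substituting each data point gives a linear system:
  a + b = 9
  2a + b = 12
Solving the system yields a = 3, b = 6.
So f(u) = 3u + 6.
Check: f(2) = 12. ✓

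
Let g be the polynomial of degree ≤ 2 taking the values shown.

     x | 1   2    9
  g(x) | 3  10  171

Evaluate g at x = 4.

Using the Lagrange interpolation formula with nodes 1, 2, 9:
  L_0(x) = (x - 2)(x - 9) / 8
  L_1(x) = (x - 1)(x - 9) / -7
  L_2(x) = (x - 1)(x - 2) / 56
Then g(x) = 3·L_0(x) + 10·L_1(x) + 171·L_2(x).
Expanding and collecting terms gives g(x) = 2x² + x.
Evaluating at x = 4: g(4) = 36.

36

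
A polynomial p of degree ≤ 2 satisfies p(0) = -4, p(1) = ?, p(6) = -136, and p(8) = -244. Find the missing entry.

The 3 known points determine the degree-2 polynomial uniquely.
Write p(x) = ax^2 + bx + c. Substituting each data point gives a linear system:
  c = -4
  36a + 6b + c = -136
  64a + 8b + c = -244
Solving the system yields a = -4, b = 2, c = -4.
So p(x) = -4x^2 + 2x - 4.
Then p(1) = -6.

-6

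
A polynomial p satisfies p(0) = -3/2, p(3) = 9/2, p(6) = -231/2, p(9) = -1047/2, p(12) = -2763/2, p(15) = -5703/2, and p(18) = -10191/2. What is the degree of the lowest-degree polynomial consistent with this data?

3

Forward differences of the values at u = 0, 3, 6, 9, 12, 15, 18:
  p  : -3/2  9/2  -231/2  -1047/2  -2763/2  -5703/2  -10191/2
  Δ  : 6  -120  -408  -858  -1470  -2244
  Δ^2: -126  -288  -450  -612  -774
  Δ^3: -162  -162  -162  -162
  Δ^4: 0  0  0
  Δ^5: 0  0
  Δ^6: 0
The third differences are constant (-162) and nonzero, while all higher differences vanish, so the minimal degree is 3.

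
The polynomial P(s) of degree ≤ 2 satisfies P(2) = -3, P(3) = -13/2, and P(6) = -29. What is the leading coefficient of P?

Write P(s) = as^2 + bs + c. Substituting each data point gives a linear system:
  4a + 2b + c = -3
  9a + 3b + c = -13/2
  36a + 6b + c = -29
Solving the system yields a = -1, b = 3/2, c = -2.
So P(s) = -s² + (3/2)s - 2.
The leading coefficient is -1.

-1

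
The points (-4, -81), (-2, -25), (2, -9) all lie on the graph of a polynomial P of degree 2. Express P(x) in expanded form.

Write P(x) = ax^2 + bx + c. Substituting each data point gives a linear system:
  16a - 4b + c = -81
  4a - 2b + c = -25
  4a + 2b + c = -9
Solving the system yields a = -4, b = 4, c = -1.
So P(x) = -4x² + 4x - 1.
Check: P(2) = -9. ✓

P(x) = -4x^2 + 4x - 1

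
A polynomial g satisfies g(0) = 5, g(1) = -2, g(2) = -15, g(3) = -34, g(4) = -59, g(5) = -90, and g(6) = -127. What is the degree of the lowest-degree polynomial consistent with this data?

2

Forward differences of the values at s = 0, 1, 2, 3, 4, 5, 6:
  g  : 5  -2  -15  -34  -59  -90  -127
  Δ  : -7  -13  -19  -25  -31  -37
  Δ^2: -6  -6  -6  -6  -6
  Δ^3: 0  0  0  0
  Δ^4: 0  0  0
  Δ^5: 0  0
  Δ^6: 0
The second differences are constant (-6) and nonzero, while all higher differences vanish, so the minimal degree is 2.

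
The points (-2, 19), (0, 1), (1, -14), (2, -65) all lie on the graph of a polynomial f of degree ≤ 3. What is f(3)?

-176

Write f(x) = ax^3 + bx^2 + cx + d. Substituting each data point gives a linear system:
  -8a + 4b - 2c + d = 19
  d = 1
  a + b + c + d = -14
  8a + 4b + 2c + d = -65
Solving the system yields a = -4, b = -6, c = -5, d = 1.
So f(x) = -4x^3 - 6x^2 - 5x + 1.
Then f(3) = -176.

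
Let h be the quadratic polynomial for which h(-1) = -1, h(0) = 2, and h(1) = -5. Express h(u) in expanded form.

Write h(u) = au^2 + bu + c. Substituting each data point gives a linear system:
  a - b + c = -1
  c = 2
  a + b + c = -5
Solving the system yields a = -5, b = -2, c = 2.
So h(u) = -5u^2 - 2u + 2.
Check: h(1) = -5. ✓

h(u) = -5u^2 - 2u + 2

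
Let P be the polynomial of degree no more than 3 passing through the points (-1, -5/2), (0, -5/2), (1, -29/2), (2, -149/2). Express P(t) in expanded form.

Using the Lagrange interpolation formula with nodes -1, 0, 1, 2:
  L_0(t) = t(t - 1)(t - 2) / -6
  L_1(t) = (t + 1)(t - 1)(t - 2) / 2
  L_2(t) = (t + 1)t(t - 2) / -2
  L_3(t) = (t + 1)t(t - 1) / 6
Then P(t) = -5/2·L_0(t) - 5/2·L_1(t) - 29/2·L_2(t) - 149/2·L_3(t).
Expanding and collecting terms gives P(t) = -6t³ - 6t² - 5/2.
Check: P(1) = -29/2. ✓

P(t) = -6t^3 - 6t^2 - 5/2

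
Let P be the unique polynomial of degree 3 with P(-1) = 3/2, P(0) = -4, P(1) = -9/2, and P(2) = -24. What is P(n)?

P(n) = -4n^3 + (5/2)n^2 + n - 4

Write P(n) = an^3 + bn^2 + cn + d. Substituting each data point gives a linear system:
  -a + b - c + d = 3/2
  d = -4
  a + b + c + d = -9/2
  8a + 4b + 2c + d = -24
Solving the system yields a = -4, b = 5/2, c = 1, d = -4.
So P(n) = -4n^3 + (5/2)n^2 + n - 4.
Check: P(0) = -4. ✓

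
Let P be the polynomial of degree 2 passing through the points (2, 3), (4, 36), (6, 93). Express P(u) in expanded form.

P(u) = 3u^2 - (3/2)u - 6

Write P(u) = au^2 + bu + c. Substituting each data point gives a linear system:
  4a + 2b + c = 3
  16a + 4b + c = 36
  36a + 6b + c = 93
Solving the system yields a = 3, b = -3/2, c = -6.
So P(u) = 3u^2 - (3/2)u - 6.
Check: P(2) = 3. ✓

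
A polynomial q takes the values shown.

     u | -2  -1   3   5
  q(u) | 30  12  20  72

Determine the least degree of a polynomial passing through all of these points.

Divided differences on the nodes -2, -1, 3, 5:
  order 0: 30  12  20  72
  order 1: -18  2  26
  order 2: 4  4
  order 3: 0
The order-2 divided differences are all 4 (nonzero) and every higher order vanishes, so the data lies on a polynomial of degree exactly 2.

2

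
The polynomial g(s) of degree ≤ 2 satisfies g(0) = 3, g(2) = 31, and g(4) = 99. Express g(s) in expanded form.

Write g(s) = as^2 + bs + c. Substituting each data point gives a linear system:
  c = 3
  4a + 2b + c = 31
  16a + 4b + c = 99
Solving the system yields a = 5, b = 4, c = 3.
So g(s) = 5s^2 + 4s + 3.
Check: g(4) = 99. ✓

g(s) = 5s^2 + 4s + 3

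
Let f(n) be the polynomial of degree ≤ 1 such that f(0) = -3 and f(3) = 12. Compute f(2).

7

Write f(n) = an + b. Substituting each data point gives a linear system:
  b = -3
  3a + b = 12
Solving the system yields a = 5, b = -3.
So f(n) = 5n - 3.
Then f(2) = 7.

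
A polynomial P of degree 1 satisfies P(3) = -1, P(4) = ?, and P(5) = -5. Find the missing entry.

On equispaced nodes a degree-1 polynomial has vanishing second forward difference, so
  P(3) - 2·P(4) + P(5) = 0.
Substituting the known values and solving for P(4):
  -2·P(4) = 6
  P(4) = -3.

-3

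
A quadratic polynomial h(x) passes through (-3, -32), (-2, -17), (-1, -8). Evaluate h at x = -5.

-80

Using the Lagrange interpolation formula with nodes -3, -2, -1:
  L_0(x) = (x + 2)(x + 1) / 2
  L_1(x) = (x + 3)(x + 1) / -1
  L_2(x) = (x + 3)(x + 2) / 2
Then h(x) = -32·L_0(x) - 17·L_1(x) - 8·L_2(x).
Expanding and collecting terms gives h(x) = -3x^2 - 5.
Evaluating at x = -5: h(-5) = -80.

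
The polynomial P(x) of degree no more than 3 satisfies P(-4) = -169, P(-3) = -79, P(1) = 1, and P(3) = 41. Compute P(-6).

-517

Write P(x) = ax^3 + bx^2 + cx + d. Substituting each data point gives a linear system:
  -64a + 16b - 4c + d = -169
  -27a + 9b - 3c + d = -79
  a + b + c + d = 1
  27a + 9b + 3c + d = 41
Solving the system yields a = 2, b = -2, c = 2, d = -1.
So P(x) = 2x^3 - 2x^2 + 2x - 1.
Then P(-6) = -517.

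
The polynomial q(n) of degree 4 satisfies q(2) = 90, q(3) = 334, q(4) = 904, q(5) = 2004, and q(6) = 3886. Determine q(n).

Using the Lagrange interpolation formula with nodes 2, 3, 4, 5, 6:
  L_0(n) = (n - 3)(n - 4)(n - 5)(n - 6) / 24
  L_1(n) = (n - 2)(n - 4)(n - 5)(n - 6) / -6
  L_2(n) = (n - 2)(n - 3)(n - 5)(n - 6) / 4
  L_3(n) = (n - 2)(n - 3)(n - 4)(n - 6) / -6
  L_4(n) = (n - 2)(n - 3)(n - 4)(n - 5) / 24
Then q(n) = 90·L_0(n) + 334·L_1(n) + 904·L_2(n) + 2004·L_3(n) + 3886·L_4(n).
Expanding and collecting terms gives q(n) = 2n^4 + 6n^3 - n^2 + 5n + 4.
Check: q(5) = 2004. ✓

q(n) = 2n^4 + 6n^3 - n^2 + 5n + 4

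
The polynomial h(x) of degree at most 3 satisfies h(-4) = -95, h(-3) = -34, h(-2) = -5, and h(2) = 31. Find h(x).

Write h(x) = ax^3 + bx^2 + cx + d. Substituting each data point gives a linear system:
  -64a + 16b - 4c + d = -95
  -27a + 9b - 3c + d = -34
  -8a + 4b - 2c + d = -5
  8a + 4b + 2c + d = 31
Solving the system yields a = 2, b = 2, c = 1, d = 5.
So h(x) = 2x³ + 2x² + x + 5.
Check: h(-2) = -5. ✓

h(x) = 2x^3 + 2x^2 + x + 5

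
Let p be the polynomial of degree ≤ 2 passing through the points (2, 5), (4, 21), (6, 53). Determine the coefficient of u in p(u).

-4

Write p(u) = au^2 + bu + c. Substituting each data point gives a linear system:
  4a + 2b + c = 5
  16a + 4b + c = 21
  36a + 6b + c = 53
Solving the system yields a = 2, b = -4, c = 5.
So p(u) = 2u^2 - 4u + 5.
The coefficient of u is -4.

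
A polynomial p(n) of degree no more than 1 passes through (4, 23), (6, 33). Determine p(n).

Write p(n) = an + b. Substituting each data point gives a linear system:
  4a + b = 23
  6a + b = 33
Solving the system yields a = 5, b = 3.
So p(n) = 5n + 3.
Check: p(6) = 33. ✓

p(n) = 5n + 3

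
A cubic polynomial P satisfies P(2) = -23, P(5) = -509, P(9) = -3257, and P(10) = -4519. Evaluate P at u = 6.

Using the Lagrange interpolation formula with nodes 2, 5, 9, 10:
  L_0(u) = (u - 5)(u - 9)(u - 10) / -168
  L_1(u) = (u - 2)(u - 9)(u - 10) / 60
  L_2(u) = (u - 2)(u - 5)(u - 10) / -28
  L_3(u) = (u - 2)(u - 5)(u - 9) / 40
Then P(u) = -23·L_0(u) - 509·L_1(u) - 3257·L_2(u) - 4519·L_3(u).
Expanding and collecting terms gives P(u) = -5u³ + 5u² - 2u + 1.
Evaluating at u = 6: P(6) = -911.

-911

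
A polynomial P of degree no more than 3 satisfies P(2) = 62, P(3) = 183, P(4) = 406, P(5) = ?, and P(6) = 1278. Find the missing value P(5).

The 4 known points determine the degree-3 polynomial uniquely.
Write P(t) = at^3 + bt^2 + ct + d. Substituting each data point gives a linear system:
  8a + 4b + 2c + d = 62
  27a + 9b + 3c + d = 183
  64a + 16b + 4c + d = 406
  216a + 36b + 6c + d = 1278
Solving the system yields a = 5, b = 6, c = -4, d = 6.
So P(t) = 5t^3 + 6t^2 - 4t + 6.
Then P(5) = 761.

761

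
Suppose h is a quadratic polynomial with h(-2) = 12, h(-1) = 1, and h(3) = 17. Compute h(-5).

Write h(s) = as^2 + bs + c. Substituting each data point gives a linear system:
  4a - 2b + c = 12
  a - b + c = 1
  9a + 3b + c = 17
Solving the system yields a = 3, b = -2, c = -4.
So h(s) = 3s² - 2s - 4.
Then h(-5) = 81.

81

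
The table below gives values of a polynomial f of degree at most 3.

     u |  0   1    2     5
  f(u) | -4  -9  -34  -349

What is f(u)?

Write f(u) = au^3 + bu^2 + cu + d. Substituting each data point gives a linear system:
  d = -4
  a + b + c + d = -9
  8a + 4b + 2c + d = -34
  125a + 25b + 5c + d = -349
Solving the system yields a = -2, b = -4, c = 1, d = -4.
So f(u) = -2u^3 - 4u^2 + u - 4.
Check: f(0) = -4. ✓

f(u) = -2u^3 - 4u^2 + u - 4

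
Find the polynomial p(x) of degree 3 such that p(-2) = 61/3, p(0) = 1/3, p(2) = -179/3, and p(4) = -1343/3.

Write p(x) = ax^3 + bx^2 + cx + d. Substituting each data point gives a linear system:
  -8a + 4b - 2c + d = 61/3
  d = 1/3
  8a + 4b + 2c + d = -179/3
  64a + 16b + 4c + d = -1343/3
Solving the system yields a = -6, b = -5, c = 4, d = 1/3.
So p(x) = -6x^3 - 5x^2 + 4x + 1/3.
Check: p(2) = -179/3. ✓

p(x) = -6x^3 - 5x^2 + 4x + 1/3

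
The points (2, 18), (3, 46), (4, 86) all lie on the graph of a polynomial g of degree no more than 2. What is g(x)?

Using the Lagrange interpolation formula with nodes 2, 3, 4:
  L_0(x) = (x - 3)(x - 4) / 2
  L_1(x) = (x - 2)(x - 4) / -1
  L_2(x) = (x - 2)(x - 3) / 2
Then g(x) = 18·L_0(x) + 46·L_1(x) + 86·L_2(x).
Expanding and collecting terms gives g(x) = 6x^2 - 2x - 2.
Check: g(3) = 46. ✓

g(x) = 6x^2 - 2x - 2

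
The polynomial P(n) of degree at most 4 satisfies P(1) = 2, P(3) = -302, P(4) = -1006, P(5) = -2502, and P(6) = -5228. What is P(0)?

-2

Using the Lagrange interpolation formula with nodes 1, 3, 4, 5, 6:
  L_0(n) = (n - 3)(n - 4)(n - 5)(n - 6) / 120
  L_1(n) = (n - 1)(n - 4)(n - 5)(n - 6) / -12
  L_2(n) = (n - 1)(n - 3)(n - 5)(n - 6) / 6
  L_3(n) = (n - 1)(n - 3)(n - 4)(n - 6) / -8
  L_4(n) = (n - 1)(n - 3)(n - 4)(n - 5) / 30
Then P(n) = 2·L_0(n) - 302·L_1(n) - 1006·L_2(n) - 2502·L_3(n) - 5228·L_4(n).
Expanding and collecting terms gives P(n) = -4n⁴ - n³ + 4n² + 5n - 2.
Evaluating at n = 0: P(0) = -2.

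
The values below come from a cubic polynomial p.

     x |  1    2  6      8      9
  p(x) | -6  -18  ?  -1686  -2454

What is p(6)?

The 4 known points determine the degree-3 polynomial uniquely.
Write p(x) = ax^3 + bx^2 + cx + d. Substituting each data point gives a linear system:
  a + b + c + d = -6
  8a + 4b + 2c + d = -18
  512a + 64b + 8c + d = -1686
  729a + 81b + 9c + d = -2454
Solving the system yields a = -4, b = 6, c = -2, d = -6.
So p(x) = -4x^3 + 6x^2 - 2x - 6.
Then p(6) = -666.

-666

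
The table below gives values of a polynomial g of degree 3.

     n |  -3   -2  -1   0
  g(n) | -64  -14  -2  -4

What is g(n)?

Write g(n) = an^3 + bn^2 + cn + d. Substituting each data point gives a linear system:
  -27a + 9b - 3c + d = -64
  -8a + 4b - 2c + d = -14
  -a + b - c + d = -2
  d = -4
Solving the system yields a = 4, b = 5, c = -1, d = -4.
So g(n) = 4n³ + 5n² - n - 4.
Check: g(0) = -4. ✓

g(n) = 4n^3 + 5n^2 - n - 4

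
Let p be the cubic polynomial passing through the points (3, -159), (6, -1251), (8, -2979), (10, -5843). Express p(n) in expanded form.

Using the Lagrange interpolation formula with nodes 3, 6, 8, 10:
  L_0(n) = (n - 6)(n - 8)(n - 10) / -105
  L_1(n) = (n - 3)(n - 8)(n - 10) / 24
  L_2(n) = (n - 3)(n - 6)(n - 10) / -20
  L_3(n) = (n - 3)(n - 6)(n - 8) / 56
Then p(n) = -159·L_0(n) - 1251·L_1(n) - 2979·L_2(n) - 5843·L_3(n).
Expanding and collecting terms gives p(n) = -6n^3 + 2n^2 - 4n - 3.
Check: p(10) = -5843. ✓

p(n) = -6n^3 + 2n^2 - 4n - 3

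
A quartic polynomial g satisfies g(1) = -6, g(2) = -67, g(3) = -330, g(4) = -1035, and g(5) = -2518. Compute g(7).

-9642

Write g(u) = au^4 + bu^3 + cu^2 + du + e. Substituting each data point gives a linear system:
  a + b + c + d + e = -6
  16a + 8b + 4c + 2d + e = -67
  81a + 27b + 9c + 3d + e = -330
  256a + 64b + 16c + 4d + e = -1035
  625a + 125b + 25c + 5d + e = -2518
Solving the system yields a = -4, b = 0, c = -1, d = 2, e = -3.
So g(u) = -4u^4 - u^2 + 2u - 3.
Then g(7) = -9642.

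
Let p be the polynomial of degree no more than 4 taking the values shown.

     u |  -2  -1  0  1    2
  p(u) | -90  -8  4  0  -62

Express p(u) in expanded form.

Write p(u) = au^4 + bu^3 + cu^2 + du + e. Substituting each data point gives a linear system:
  16a - 8b + 4c - 2d + e = -90
  a - b + c - d + e = -8
  e = 4
  a + b + c + d + e = 0
  16a + 8b + 4c + 2d + e = -62
Solving the system yields a = -4, b = 1, c = -4, d = 3, e = 4.
So p(u) = -4u⁴ + u³ - 4u² + 3u + 4.
Check: p(0) = 4. ✓

p(u) = -4u^4 + u^3 - 4u^2 + 3u + 4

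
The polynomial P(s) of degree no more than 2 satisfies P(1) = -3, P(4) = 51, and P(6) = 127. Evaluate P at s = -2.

Write P(s) = as^2 + bs + c. Substituting each data point gives a linear system:
  a + b + c = -3
  16a + 4b + c = 51
  36a + 6b + c = 127
Solving the system yields a = 4, b = -2, c = -5.
So P(s) = 4s^2 - 2s - 5.
Then P(-2) = 15.

15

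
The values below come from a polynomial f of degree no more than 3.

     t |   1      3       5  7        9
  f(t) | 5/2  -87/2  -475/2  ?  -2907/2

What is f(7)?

The 4 known points determine the degree-3 polynomial uniquely.
Write f(t) = at^3 + bt^2 + ct + d. Substituting each data point gives a linear system:
  a + b + c + d = 5/2
  27a + 9b + 3c + d = -87/2
  125a + 25b + 5c + d = -475/2
  729a + 81b + 9c + d = -2907/2
Solving the system yields a = -2, b = -1/2, c = 5, d = 0.
So f(t) = -2t^3 - (1/2)t^2 + 5t.
Then f(7) = -1351/2.

-1351/2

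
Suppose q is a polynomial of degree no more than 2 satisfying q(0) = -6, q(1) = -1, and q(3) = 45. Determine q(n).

q(n) = 6n^2 - n - 6

Write q(n) = an^2 + bn + c. Substituting each data point gives a linear system:
  c = -6
  a + b + c = -1
  9a + 3b + c = 45
Solving the system yields a = 6, b = -1, c = -6.
So q(n) = 6n² - n - 6.
Check: q(0) = -6. ✓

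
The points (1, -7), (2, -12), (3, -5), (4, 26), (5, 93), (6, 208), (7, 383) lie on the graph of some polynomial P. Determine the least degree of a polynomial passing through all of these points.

Forward differences of the values at t = 1, 2, 3, 4, 5, 6, 7:
  P  : -7  -12  -5  26  93  208  383
  Δ  : -5  7  31  67  115  175
  Δ^2: 12  24  36  48  60
  Δ^3: 12  12  12  12
  Δ^4: 0  0  0
  Δ^5: 0  0
  Δ^6: 0
The third differences are constant (12) and nonzero, while all higher differences vanish, so the minimal degree is 3.

3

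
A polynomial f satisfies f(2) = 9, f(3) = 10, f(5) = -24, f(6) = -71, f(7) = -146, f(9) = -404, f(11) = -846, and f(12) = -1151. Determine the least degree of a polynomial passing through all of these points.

3

Divided differences on the nodes 2, 3, 5, 6, 7, 9, 11, 12:
  order 0: 9  10  -24  -71  -146  -404  -846  -1151
  order 1: 1  -17  -47  -75  -129  -221  -305
  order 2: -6  -10  -14  -18  -23  -28
  order 3: -1  -1  -1  -1  -1
  order 4: 0  0  0  0
  order 5: 0  0  0
  order 6: 0  0
  order 7: 0
The order-3 divided differences are all -1 (nonzero) and every higher order vanishes, so the data lies on a polynomial of degree exactly 3.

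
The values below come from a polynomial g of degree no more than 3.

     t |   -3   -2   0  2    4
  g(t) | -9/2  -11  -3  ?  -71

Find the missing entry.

-7

The 4 known points determine the degree-3 polynomial uniquely.
Write g(t) = at^3 + bt^2 + ct + d. Substituting each data point gives a linear system:
  -27a + 9b - 3c + d = -9/2
  -8a + 4b - 2c + d = -11
  d = -3
  64a + 16b + 4c + d = -71
Solving the system yields a = -1, b = -3/2, c = 5, d = -3.
So g(t) = -t^3 - (3/2)t^2 + 5t - 3.
Then g(2) = -7.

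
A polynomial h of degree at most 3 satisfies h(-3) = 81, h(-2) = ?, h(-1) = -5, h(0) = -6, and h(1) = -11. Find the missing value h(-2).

The 4 known points determine the degree-3 polynomial uniquely.
Write h(s) = as^3 + bs^2 + cs + d. Substituting each data point gives a linear system:
  -27a + 9b - 3c + d = 81
  -a + b - c + d = -5
  d = -6
  a + b + c + d = -11
Solving the system yields a = -4, b = -2, c = 1, d = -6.
So h(s) = -4s³ - 2s² + s - 6.
Then h(-2) = 16.

16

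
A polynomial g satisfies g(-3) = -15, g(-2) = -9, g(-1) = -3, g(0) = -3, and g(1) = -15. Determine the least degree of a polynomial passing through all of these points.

3

Forward differences of the values at n = -3, -2, -1, 0, 1:
  g  : -15  -9  -3  -3  -15
  Δ  : 6  6  0  -12
  Δ^2: 0  -6  -12
  Δ^3: -6  -6
  Δ^4: 0
The third differences are constant (-6) and nonzero, while all higher differences vanish, so the minimal degree is 3.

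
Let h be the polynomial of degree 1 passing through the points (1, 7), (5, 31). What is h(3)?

Using the Lagrange interpolation formula with nodes 1, 5:
  L_0(n) = (n - 5) / -4
  L_1(n) = (n - 1) / 4
Then h(n) = 7·L_0(n) + 31·L_1(n).
Expanding and collecting terms gives h(n) = 6n + 1.
Evaluating at n = 3: h(3) = 19.

19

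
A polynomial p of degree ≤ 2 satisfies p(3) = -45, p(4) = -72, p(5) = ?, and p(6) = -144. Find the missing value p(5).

-105

The 3 known points determine the degree-2 polynomial uniquely.
Write p(u) = au^2 + bu + c. Substituting each data point gives a linear system:
  9a + 3b + c = -45
  16a + 4b + c = -72
  36a + 6b + c = -144
Solving the system yields a = -3, b = -6, c = 0.
So p(u) = -3u² - 6u.
Then p(5) = -105.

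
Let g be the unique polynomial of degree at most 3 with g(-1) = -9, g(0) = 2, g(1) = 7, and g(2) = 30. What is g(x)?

Using the Lagrange interpolation formula with nodes -1, 0, 1, 2:
  L_0(x) = x(x - 1)(x - 2) / -6
  L_1(x) = (x + 1)(x - 1)(x - 2) / 2
  L_2(x) = (x + 1)x(x - 2) / -2
  L_3(x) = (x + 1)x(x - 1) / 6
Then g(x) = -9·L_0(x) + 2·L_1(x) + 7·L_2(x) + 30·L_3(x).
Expanding and collecting terms gives g(x) = 4x^3 - 3x^2 + 4x + 2.
Check: g(0) = 2. ✓

g(x) = 4x^3 - 3x^2 + 4x + 2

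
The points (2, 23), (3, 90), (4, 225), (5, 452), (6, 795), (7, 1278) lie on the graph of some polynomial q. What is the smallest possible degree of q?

3

Forward differences of the values at x = 2, 3, 4, 5, 6, 7:
  q  : 23  90  225  452  795  1278
  Δ  : 67  135  227  343  483
  Δ^2: 68  92  116  140
  Δ^3: 24  24  24
  Δ^4: 0  0
  Δ^5: 0
The third differences are constant (24) and nonzero, while all higher differences vanish, so the minimal degree is 3.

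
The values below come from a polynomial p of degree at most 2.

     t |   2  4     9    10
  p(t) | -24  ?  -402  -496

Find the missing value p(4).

-82

The 3 known points determine the degree-2 polynomial uniquely.
Write p(t) = at^2 + bt + c. Substituting each data point gives a linear system:
  4a + 2b + c = -24
  81a + 9b + c = -402
  100a + 10b + c = -496
Solving the system yields a = -5, b = 1, c = -6.
So p(t) = -5t^2 + t - 6.
Then p(4) = -82.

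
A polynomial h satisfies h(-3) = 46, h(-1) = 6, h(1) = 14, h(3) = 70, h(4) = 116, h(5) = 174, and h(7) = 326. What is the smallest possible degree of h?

Divided differences on the nodes -3, -1, 1, 3, 4, 5, 7:
  order 0: 46  6  14  70  116  174  326
  order 1: -20  4  28  46  58  76
  order 2: 6  6  6  6  6
  order 3: 0  0  0  0
  order 4: 0  0  0
  order 5: 0  0
  order 6: 0
The order-2 divided differences are all 6 (nonzero) and every higher order vanishes, so the data lies on a polynomial of degree exactly 2.

2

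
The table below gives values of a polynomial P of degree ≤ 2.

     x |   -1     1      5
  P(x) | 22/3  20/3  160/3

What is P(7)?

302/3

Write P(x) = ax^2 + bx + c. Substituting each data point gives a linear system:
  a - b + c = 22/3
  a + b + c = 20/3
  25a + 5b + c = 160/3
Solving the system yields a = 2, b = -1/3, c = 5.
So P(x) = 2x² - (1/3)x + 5.
Then P(7) = 302/3.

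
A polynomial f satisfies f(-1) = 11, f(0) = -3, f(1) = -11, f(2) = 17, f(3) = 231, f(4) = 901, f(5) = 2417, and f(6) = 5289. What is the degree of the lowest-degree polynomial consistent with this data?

4

Forward differences of the values at u = -1, 0, 1, 2, 3, 4, 5, 6:
  f  : 11  -3  -11  17  231  901  2417  5289
  Δ  : -14  -8  28  214  670  1516  2872
  Δ^2: 6  36  186  456  846  1356
  Δ^3: 30  150  270  390  510
  Δ^4: 120  120  120  120
  Δ^5: 0  0  0
  Δ^6: 0  0
  Δ^7: 0
The fourth differences are constant (120) and nonzero, while all higher differences vanish, so the minimal degree is 4.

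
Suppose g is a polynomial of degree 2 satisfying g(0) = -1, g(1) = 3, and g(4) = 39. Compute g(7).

111

Write g(n) = an^2 + bn + c. Substituting each data point gives a linear system:
  c = -1
  a + b + c = 3
  16a + 4b + c = 39
Solving the system yields a = 2, b = 2, c = -1.
So g(n) = 2n^2 + 2n - 1.
Then g(7) = 111.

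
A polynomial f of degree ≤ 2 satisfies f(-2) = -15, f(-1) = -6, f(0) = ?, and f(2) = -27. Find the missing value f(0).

The 3 known points determine the degree-2 polynomial uniquely.
Write f(u) = au^2 + bu + c. Substituting each data point gives a linear system:
  4a - 2b + c = -15
  a - b + c = -6
  4a + 2b + c = -27
Solving the system yields a = -4, b = -3, c = -5.
So f(u) = -4u² - 3u - 5.
Then f(0) = -5.

-5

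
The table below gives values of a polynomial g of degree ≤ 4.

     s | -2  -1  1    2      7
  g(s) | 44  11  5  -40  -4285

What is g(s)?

g(s) = -s^4 - 6s^3 + 3s^2 + 3s + 6

Write g(s) = as^4 + bs^3 + cs^2 + ds + e. Substituting each data point gives a linear system:
  16a - 8b + 4c - 2d + e = 44
  a - b + c - d + e = 11
  a + b + c + d + e = 5
  16a + 8b + 4c + 2d + e = -40
  2401a + 343b + 49c + 7d + e = -4285
Solving the system yields a = -1, b = -6, c = 3, d = 3, e = 6.
So g(s) = -s⁴ - 6s³ + 3s² + 3s + 6.
Check: g(7) = -4285. ✓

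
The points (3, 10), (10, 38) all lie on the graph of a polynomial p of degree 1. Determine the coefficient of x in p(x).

4

Write p(x) = ax + b. Substituting each data point gives a linear system:
  3a + b = 10
  10a + b = 38
Solving the system yields a = 4, b = -2.
So p(x) = 4x - 2.
The leading coefficient is 4.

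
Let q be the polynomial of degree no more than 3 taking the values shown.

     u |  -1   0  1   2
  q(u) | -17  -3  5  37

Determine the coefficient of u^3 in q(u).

Write q(u) = au^3 + bu^2 + cu + d. Substituting each data point gives a linear system:
  -a + b - c + d = -17
  d = -3
  a + b + c + d = 5
  8a + 4b + 2c + d = 37
Solving the system yields a = 5, b = -3, c = 6, d = -3.
So q(u) = 5u^3 - 3u^2 + 6u - 3.
The leading coefficient is 5.

5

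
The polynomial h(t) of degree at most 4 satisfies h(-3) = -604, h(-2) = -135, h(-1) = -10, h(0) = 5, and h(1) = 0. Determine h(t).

Write h(t) = at^4 + bt^3 + ct^2 + dt + e. Substituting each data point gives a linear system:
  81a - 27b + 9c - 3d + e = -604
  16a - 8b + 4c - 2d + e = -135
  a - b + c - d + e = -10
  e = 5
  a + b + c + d + e = 0
Solving the system yields a = -6, b = 3, c = -4, d = 2, e = 5.
So h(t) = -6t^4 + 3t^3 - 4t^2 + 2t + 5.
Check: h(-2) = -135. ✓

h(t) = -6t^4 + 3t^3 - 4t^2 + 2t + 5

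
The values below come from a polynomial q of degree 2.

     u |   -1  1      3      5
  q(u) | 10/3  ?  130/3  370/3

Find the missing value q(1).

On equispaced nodes a degree-2 polynomial has vanishing third forward difference, so
  - q(-1) + 3·q(1) - 3·q(3) + q(5) = 0.
Substituting the known values and solving for q(1):
  3·q(1) = 10
  q(1) = 10/3.

10/3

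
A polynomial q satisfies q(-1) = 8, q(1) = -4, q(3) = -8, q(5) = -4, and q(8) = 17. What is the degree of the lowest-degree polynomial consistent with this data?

2

Divided differences on the nodes -1, 1, 3, 5, 8:
  order 0: 8  -4  -8  -4  17
  order 1: -6  -2  2  7
  order 2: 1  1  1
  order 3: 0  0
  order 4: 0
The order-2 divided differences are all 1 (nonzero) and every higher order vanishes, so the data lies on a polynomial of degree exactly 2.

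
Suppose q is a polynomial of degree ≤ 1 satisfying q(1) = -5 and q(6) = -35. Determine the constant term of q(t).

1

Write q(t) = at + b. Substituting each data point gives a linear system:
  a + b = -5
  6a + b = -35
Solving the system yields a = -6, b = 1.
So q(t) = -6t + 1.
The constant term is 1.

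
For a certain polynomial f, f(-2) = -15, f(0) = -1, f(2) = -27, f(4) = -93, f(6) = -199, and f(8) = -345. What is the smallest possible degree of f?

2

Forward differences of the values at t = -2, 0, 2, 4, 6, 8:
  f  : -15  -1  -27  -93  -199  -345
  Δ  : 14  -26  -66  -106  -146
  Δ^2: -40  -40  -40  -40
  Δ^3: 0  0  0
  Δ^4: 0  0
  Δ^5: 0
The second differences are constant (-40) and nonzero, while all higher differences vanish, so the minimal degree is 2.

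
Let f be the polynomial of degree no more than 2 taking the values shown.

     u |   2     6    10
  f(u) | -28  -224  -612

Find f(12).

-878

Write f(u) = au^2 + bu + c. Substituting each data point gives a linear system:
  4a + 2b + c = -28
  36a + 6b + c = -224
  100a + 10b + c = -612
Solving the system yields a = -6, b = -1, c = -2.
So f(u) = -6u² - u - 2.
Then f(12) = -878.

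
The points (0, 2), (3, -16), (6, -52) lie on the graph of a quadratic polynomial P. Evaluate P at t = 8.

-86

Forward differences of the values at t = 0, 3, 6:
  P  : 2  -16  -52
  Δ  : -18  -36
  Δ^2: -18
The second differences are constant, confirming degree 2.
Interpolating (Newton forward form) and evaluating at t = 8 gives P(8) = -86.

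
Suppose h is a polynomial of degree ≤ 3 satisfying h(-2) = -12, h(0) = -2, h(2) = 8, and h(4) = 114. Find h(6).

412

Write h(u) = au^3 + bu^2 + cu + d. Substituting each data point gives a linear system:
  -8a + 4b - 2c + d = -12
  d = -2
  8a + 4b + 2c + d = 8
  64a + 16b + 4c + d = 114
Solving the system yields a = 2, b = 0, c = -3, d = -2.
So h(u) = 2u³ - 3u - 2.
Then h(6) = 412.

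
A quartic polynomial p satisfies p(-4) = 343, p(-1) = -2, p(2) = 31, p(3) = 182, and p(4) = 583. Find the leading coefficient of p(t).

2

Write p(t) = at^4 + bt^3 + ct^2 + dt + e. Substituting each data point gives a linear system:
  256a - 64b + 16c - 4d + e = 343
  a - b + c - d + e = -2
  16a + 8b + 4c + 2d + e = 31
  81a + 27b + 9c + 3d + e = 182
  256a + 64b + 16c + 4d + e = 583
Solving the system yields a = 2, b = 2, c = -3, d = -2, e = -1.
So p(t) = 2t^4 + 2t^3 - 3t^2 - 2t - 1.
The leading coefficient is 2.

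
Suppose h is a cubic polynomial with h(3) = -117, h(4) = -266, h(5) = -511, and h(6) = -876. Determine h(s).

h(s) = -4s^3 - s - 6

Write h(s) = as^3 + bs^2 + cs + d. Substituting each data point gives a linear system:
  27a + 9b + 3c + d = -117
  64a + 16b + 4c + d = -266
  125a + 25b + 5c + d = -511
  216a + 36b + 6c + d = -876
Solving the system yields a = -4, b = 0, c = -1, d = -6.
So h(s) = -4s^3 - s - 6.
Check: h(4) = -266. ✓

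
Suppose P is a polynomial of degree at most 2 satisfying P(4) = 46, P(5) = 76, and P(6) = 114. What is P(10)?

Using the Lagrange interpolation formula with nodes 4, 5, 6:
  L_0(x) = (x - 5)(x - 6) / 2
  L_1(x) = (x - 4)(x - 6) / -1
  L_2(x) = (x - 4)(x - 5) / 2
Then P(x) = 46·L_0(x) + 76·L_1(x) + 114·L_2(x).
Expanding and collecting terms gives P(x) = 4x^2 - 6x + 6.
Evaluating at x = 10: P(10) = 346.

346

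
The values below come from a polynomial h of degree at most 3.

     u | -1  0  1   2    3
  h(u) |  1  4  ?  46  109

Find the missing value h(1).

On equispaced nodes a degree-3 polynomial has vanishing fourth forward difference, so
  h(-1) - 4·h(0) + 6·h(1) - 4·h(2) + h(3) = 0.
Substituting the known values and solving for h(1):
  6·h(1) = 90
  h(1) = 15.

15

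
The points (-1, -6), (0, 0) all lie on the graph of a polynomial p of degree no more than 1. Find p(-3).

Using the Lagrange interpolation formula with nodes -1, 0:
  L_0(n) = n / -1
  L_1(n) = (n + 1) / 1
Then p(n) = -6·L_0(n) + 0·L_1(n).
Expanding and collecting terms gives p(n) = 6n.
Evaluating at n = -3: p(-3) = -18.

-18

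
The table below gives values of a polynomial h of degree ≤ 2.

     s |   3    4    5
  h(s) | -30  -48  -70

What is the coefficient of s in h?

-4

Write h(s) = as^2 + bs + c. Substituting each data point gives a linear system:
  9a + 3b + c = -30
  16a + 4b + c = -48
  25a + 5b + c = -70
Solving the system yields a = -2, b = -4, c = 0.
So h(s) = -2s^2 - 4s.
The coefficient of s is -4.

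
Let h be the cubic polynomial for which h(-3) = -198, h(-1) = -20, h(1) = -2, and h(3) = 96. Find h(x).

h(x) = 5x^3 - 5x^2 + 4x - 6

Using the Lagrange interpolation formula with nodes -3, -1, 1, 3:
  L_0(x) = (x + 1)(x - 1)(x - 3) / -48
  L_1(x) = (x + 3)(x - 1)(x - 3) / 16
  L_2(x) = (x + 3)(x + 1)(x - 3) / -16
  L_3(x) = (x + 3)(x + 1)(x - 1) / 48
Then h(x) = -198·L_0(x) - 20·L_1(x) - 2·L_2(x) + 96·L_3(x).
Expanding and collecting terms gives h(x) = 5x^3 - 5x^2 + 4x - 6.
Check: h(1) = -2. ✓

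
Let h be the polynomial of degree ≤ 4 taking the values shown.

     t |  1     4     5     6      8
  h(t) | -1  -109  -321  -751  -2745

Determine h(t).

h(t) = -t^4 + 3t^3 - 3t^2 + t - 1

Write h(t) = at^4 + bt^3 + ct^2 + dt + e. Substituting each data point gives a linear system:
  a + b + c + d + e = -1
  256a + 64b + 16c + 4d + e = -109
  625a + 125b + 25c + 5d + e = -321
  1296a + 216b + 36c + 6d + e = -751
  4096a + 512b + 64c + 8d + e = -2745
Solving the system yields a = -1, b = 3, c = -3, d = 1, e = -1.
So h(t) = -t^4 + 3t^3 - 3t^2 + t - 1.
Check: h(4) = -109. ✓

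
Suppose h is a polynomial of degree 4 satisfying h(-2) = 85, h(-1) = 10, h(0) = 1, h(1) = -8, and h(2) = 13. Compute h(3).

190

Using the Lagrange interpolation formula with nodes -2, -1, 0, 1, 2:
  L_0(t) = (t + 1)t(t - 1)(t - 2) / 24
  L_1(t) = (t + 2)t(t - 1)(t - 2) / -6
  L_2(t) = (t + 2)(t + 1)(t - 1)(t - 2) / 4
  L_3(t) = (t + 2)(t + 1)t(t - 2) / -6
  L_4(t) = (t + 2)(t + 1)t(t - 1) / 24
Then h(t) = 85·L_0(t) + 10·L_1(t) + 1·L_2(t) - 8·L_3(t) + 13·L_4(t).
Expanding and collecting terms gives h(t) = 4t^4 - 3t^3 - 4t^2 - 6t + 1.
Evaluating at t = 3: h(3) = 190.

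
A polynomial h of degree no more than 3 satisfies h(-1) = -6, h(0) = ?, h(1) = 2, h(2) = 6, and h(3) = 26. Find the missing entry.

On equispaced nodes a degree-3 polynomial has vanishing fourth forward difference, so
  h(-1) - 4·h(0) + 6·h(1) - 4·h(2) + h(3) = 0.
Substituting the known values and solving for h(0):
  -4·h(0) = -8
  h(0) = 2.

2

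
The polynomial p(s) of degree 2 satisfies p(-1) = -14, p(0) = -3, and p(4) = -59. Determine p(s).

p(s) = -5s^2 + 6s - 3

Using the Lagrange interpolation formula with nodes -1, 0, 4:
  L_0(s) = s(s - 4) / 5
  L_1(s) = (s + 1)(s - 4) / -4
  L_2(s) = (s + 1)s / 20
Then p(s) = -14·L_0(s) - 3·L_1(s) - 59·L_2(s).
Expanding and collecting terms gives p(s) = -5s^2 + 6s - 3.
Check: p(0) = -3. ✓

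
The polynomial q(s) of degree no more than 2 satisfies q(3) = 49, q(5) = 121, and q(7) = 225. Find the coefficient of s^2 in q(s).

Write q(s) = as^2 + bs + c. Substituting each data point gives a linear system:
  9a + 3b + c = 49
  25a + 5b + c = 121
  49a + 7b + c = 225
Solving the system yields a = 4, b = 4, c = 1.
So q(s) = 4s² + 4s + 1.
The leading coefficient is 4.

4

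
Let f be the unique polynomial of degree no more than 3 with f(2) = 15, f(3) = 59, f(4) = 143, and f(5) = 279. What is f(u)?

Write f(u) = au^3 + bu^2 + cu + d. Substituting each data point gives a linear system:
  8a + 4b + 2c + d = 15
  27a + 9b + 3c + d = 59
  64a + 16b + 4c + d = 143
  125a + 25b + 5c + d = 279
Solving the system yields a = 2, b = 2, c = -4, d = -1.
So f(u) = 2u^3 + 2u^2 - 4u - 1.
Check: f(4) = 143. ✓

f(u) = 2u^3 + 2u^2 - 4u - 1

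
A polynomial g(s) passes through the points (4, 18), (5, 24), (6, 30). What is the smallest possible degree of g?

1

Forward differences of the values at s = 4, 5, 6:
  g  : 18  24  30
  Δ  : 6  6
  Δ^2: 0
The first differences are constant (6) and nonzero, while all higher differences vanish, so the minimal degree is 1.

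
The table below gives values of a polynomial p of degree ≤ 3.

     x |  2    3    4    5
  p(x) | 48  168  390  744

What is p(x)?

Write p(x) = ax^3 + bx^2 + cx + d. Substituting each data point gives a linear system:
  8a + 4b + 2c + d = 48
  27a + 9b + 3c + d = 168
  64a + 16b + 4c + d = 390
  125a + 25b + 5c + d = 744
Solving the system yields a = 5, b = 6, c = -5, d = -6.
So p(x) = 5x^3 + 6x^2 - 5x - 6.
Check: p(5) = 744. ✓

p(x) = 5x^3 + 6x^2 - 5x - 6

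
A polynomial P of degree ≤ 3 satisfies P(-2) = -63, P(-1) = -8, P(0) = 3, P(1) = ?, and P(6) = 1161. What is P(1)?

6

The 4 known points determine the degree-3 polynomial uniquely.
Write P(u) = au^3 + bu^2 + cu + d. Substituting each data point gives a linear system:
  -8a + 4b - 2c + d = -63
  -a + b - c + d = -8
  d = 3
  216a + 36b + 6c + d = 1161
Solving the system yields a = 6, b = -4, c = 1, d = 3.
So P(u) = 6u^3 - 4u^2 + u + 3.
Then P(1) = 6.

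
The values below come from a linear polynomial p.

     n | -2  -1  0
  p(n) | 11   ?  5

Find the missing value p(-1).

On equispaced nodes a degree-1 polynomial has vanishing second forward difference, so
  p(-2) - 2·p(-1) + p(0) = 0.
Substituting the known values and solving for p(-1):
  -2·p(-1) = -16
  p(-1) = 8.

8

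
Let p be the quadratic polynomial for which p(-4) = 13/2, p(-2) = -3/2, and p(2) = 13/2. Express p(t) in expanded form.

p(t) = t^2 + 2t - 3/2

Using the Lagrange interpolation formula with nodes -4, -2, 2:
  L_0(t) = (t + 2)(t - 2) / 12
  L_1(t) = (t + 4)(t - 2) / -8
  L_2(t) = (t + 4)(t + 2) / 24
Then p(t) = 13/2·L_0(t) - 3/2·L_1(t) + 13/2·L_2(t).
Expanding and collecting terms gives p(t) = t^2 + 2t - 3/2.
Check: p(-4) = 13/2. ✓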